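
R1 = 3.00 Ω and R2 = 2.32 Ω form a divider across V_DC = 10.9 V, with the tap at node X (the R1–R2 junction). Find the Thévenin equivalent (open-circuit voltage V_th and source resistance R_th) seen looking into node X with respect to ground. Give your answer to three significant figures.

With X open, the divider is unloaded: V_th = 10.9 × 2.32/5.320 = 4.753 V.
Looking into X with the source shorted: R_th = R1·R2/(R1+R2) = 3.000 × 2.32/5.320 = 1.308 Ω.

V_th ≈ 4.75 V, R_th ≈ 1.31 Ω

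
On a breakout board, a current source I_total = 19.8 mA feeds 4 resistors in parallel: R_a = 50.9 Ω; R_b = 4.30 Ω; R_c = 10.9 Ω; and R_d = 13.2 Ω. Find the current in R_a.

I ≈ 0.927 mA

ΣG = 1/50.9 + 1/4.30 + 1/10.9 + 1/13.2 = 0.4197.
R_a takes the fraction G_k/ΣG = 0.01965/0.4197 = 0.04681, so I = 19.8 × 0.04681 = 0.9268 mA.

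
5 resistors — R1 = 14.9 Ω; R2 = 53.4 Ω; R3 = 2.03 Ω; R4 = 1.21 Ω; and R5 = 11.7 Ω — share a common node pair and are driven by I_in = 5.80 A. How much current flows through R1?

ΣG = 1/14.9 + 1/53.4 + 1/2.03 + 1/1.21 + 1/11.7 = 1.490.
By the current-divider rule, I = I_in · G_k/ΣG = 5.80 × 0.04503 = 0.2612 A.

I ≈ 0.261 A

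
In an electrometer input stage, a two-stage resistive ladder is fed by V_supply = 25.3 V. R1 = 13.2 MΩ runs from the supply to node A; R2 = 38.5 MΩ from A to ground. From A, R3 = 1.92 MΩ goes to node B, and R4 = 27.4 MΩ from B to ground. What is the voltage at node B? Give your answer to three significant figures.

V_B ≈ 13.2 V

Node A sees R2 in parallel with the series input of stage 2, R3 + R4 = 29.32 MΩ.
Effective lower resistance at A: R2 ‖ 29.32 = 16.64 MΩ.
So V_A = 25.3 × 0.5577 = 14.11 V.
V_B = V_A × 0.9345 = 13.19 V.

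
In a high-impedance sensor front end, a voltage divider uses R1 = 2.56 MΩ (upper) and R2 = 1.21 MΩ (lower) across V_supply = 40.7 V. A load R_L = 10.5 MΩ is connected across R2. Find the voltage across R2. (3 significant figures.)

The load sits in parallel with R2, giving an effective lower resistance R2' = R2·R_L/(R2+R_L) = 1.085 MΩ.
Voltage divider with the loaded lower leg: V_out = 40.7 × 1.085/(2.56 + 1.085) = 40.7 × 0.2977 = 12.11 V.

V_out ≈ 12.1 V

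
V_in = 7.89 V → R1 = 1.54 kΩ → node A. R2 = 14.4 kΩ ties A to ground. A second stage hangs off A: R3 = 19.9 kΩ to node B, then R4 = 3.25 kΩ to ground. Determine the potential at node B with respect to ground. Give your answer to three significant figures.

Looking into the second stage from A: R3 + R4 = 23.15 kΩ appears in parallel with R2.
Effective lower resistance at A: R2 ‖ 23.15 = 8.878 kΩ.
So V_A = 7.89 × 0.8522 = 6.724 V.
V_B = V_A × 0.1404 = 0.9439 V.

V_B ≈ 0.944 V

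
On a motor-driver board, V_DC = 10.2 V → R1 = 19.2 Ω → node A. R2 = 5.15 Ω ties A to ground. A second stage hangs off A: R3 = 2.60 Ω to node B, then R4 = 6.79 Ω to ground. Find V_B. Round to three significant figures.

Looking into the second stage from A: R3 + R4 = 9.390 Ω appears in parallel with R2.
Effective lower resistance at A: R2 ‖ 9.390 = 3.326 Ω.
V_A = 10.2 × 3.326/(19.2 + 3.326) = 1.506 V.
Stage 2 is unloaded, so V_B = V_A · R4/(R3+R4) = 1.506 × 6.79/9.390 = 1.089 V.

V_B ≈ 1.09 V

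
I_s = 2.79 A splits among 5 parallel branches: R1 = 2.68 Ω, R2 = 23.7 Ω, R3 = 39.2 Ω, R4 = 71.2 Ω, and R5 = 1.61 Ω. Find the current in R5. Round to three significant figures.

Conductances: ΣG = 1/2.68 + 1/23.7 + 1/39.2 + 1/71.2 + 1/1.61 = 1.076 (1/Ω).
R5 takes the fraction G_k/ΣG = 0.6211/1.076 = 0.5772, so I = 2.79 × 0.5772 = 1.611 A.

I ≈ 1.61 A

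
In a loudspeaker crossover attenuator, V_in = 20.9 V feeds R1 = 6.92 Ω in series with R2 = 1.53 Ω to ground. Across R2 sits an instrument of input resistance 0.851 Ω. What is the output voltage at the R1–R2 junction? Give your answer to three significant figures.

V_out ≈ 1.53 V

The load sits in parallel with R2, giving an effective lower resistance R2' = R2·R_L/(R2+R_L) = 0.5468 Ω.
Voltage divider with the loaded lower leg: V_out = 20.9 × 0.5468/(6.92 + 0.5468) = 20.9 × 0.07324 = 1.531 V.
(Unloaded it would be 3.78 V; the load pulls it down.)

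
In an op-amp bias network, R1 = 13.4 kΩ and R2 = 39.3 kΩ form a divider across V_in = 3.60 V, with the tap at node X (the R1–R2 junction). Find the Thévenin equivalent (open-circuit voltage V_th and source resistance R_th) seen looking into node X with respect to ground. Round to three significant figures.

V_th ≈ 2.68 V, R_th ≈ 9.99 kΩ

With X open, the divider is unloaded: V_th = 3.60 × 39.3/52.70 = 2.685 V.
Looking into X with the source shorted: R_th = R1·R2/(R1+R2) = 13.40 × 39.3/52.70 = 9.993 kΩ.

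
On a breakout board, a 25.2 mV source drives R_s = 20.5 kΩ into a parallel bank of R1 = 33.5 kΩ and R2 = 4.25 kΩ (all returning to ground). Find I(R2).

Parallel bank: R_p = 1/(1/33.5 + 1/4.25) = 3.772 kΩ.
V_A by voltage divider: V_A = 25.2 × 3.772/(20.5 + 3.772) = 3.916 mV.
I(R2) = V_A / R2 = 3.916/4.25 = 0.9214 µA.

I ≈ 0.921 µA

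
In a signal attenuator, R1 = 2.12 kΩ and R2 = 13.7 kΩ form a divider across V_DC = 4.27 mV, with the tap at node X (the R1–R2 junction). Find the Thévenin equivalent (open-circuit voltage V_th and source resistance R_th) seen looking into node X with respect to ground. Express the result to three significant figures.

V_th is the unloaded tap voltage: V_DC · R2/(R1+R2) = 4.27 × 0.8660 = 3.698 mV.
Looking into X with the source shorted: R_th = R1·R2/(R1+R2) = 2.120 × 13.7/15.82 = 1.836 kΩ.

V_th ≈ 3.70 mV, R_th ≈ 1.84 kΩ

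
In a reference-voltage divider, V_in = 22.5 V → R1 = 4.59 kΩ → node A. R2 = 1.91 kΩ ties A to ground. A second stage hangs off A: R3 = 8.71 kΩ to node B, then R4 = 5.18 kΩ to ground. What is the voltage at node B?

Looking into the second stage from A: R3 + R4 = 13.89 kΩ appears in parallel with R2.
R2 ‖ (R3+R4) = 1.679 kΩ.
So V_A = 22.5 × 0.2678 = 6.026 V.
V_B = V_A × 0.3729 = 2.247 V.

V_B ≈ 2.25 V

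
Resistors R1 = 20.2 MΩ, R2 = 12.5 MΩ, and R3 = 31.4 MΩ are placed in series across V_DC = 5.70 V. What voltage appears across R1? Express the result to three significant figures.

V ≈ 1.80 V

Series total: ΣR = 20.2 + 12.5 + 31.4 = 64.10 MΩ.
V = V_DC · R/ΣR = 5.70 × 0.3151 = 1.796 V.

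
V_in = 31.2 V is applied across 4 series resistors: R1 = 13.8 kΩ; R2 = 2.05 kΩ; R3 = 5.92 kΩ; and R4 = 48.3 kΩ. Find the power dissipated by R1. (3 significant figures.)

P ≈ 2.74 mW

The common current is I = 31.2/70.07 = 0.4453 mA.
V(R1) = I·R = 6.145 V; P = V·I = 6.145 × 0.4453 = 2.736 mW.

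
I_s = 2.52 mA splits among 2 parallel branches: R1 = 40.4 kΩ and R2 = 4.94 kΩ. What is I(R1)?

I ≈ 0.275 mA

Two-branch current divider: I_k = I_s · R_other/(R_1 + R_2).
I(R1) = 2.52 × 4.94/(40.4 + 4.94) = 2.52 × 0.1090 = 0.2746 mA.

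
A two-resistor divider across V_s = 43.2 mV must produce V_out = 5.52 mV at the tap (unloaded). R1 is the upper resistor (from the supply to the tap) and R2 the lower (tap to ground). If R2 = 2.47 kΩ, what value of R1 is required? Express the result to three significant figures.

R1 ≈ 16.9 kΩ

The divider ratio is R2/(R1+R2) = 5.52/43.2 = 0.1278.
So R1 = R2 · (V_s/V_out − 1) = 2.47 × (43.2/5.52 − 1) = 2.47 × 6.826 = 16.86 kΩ.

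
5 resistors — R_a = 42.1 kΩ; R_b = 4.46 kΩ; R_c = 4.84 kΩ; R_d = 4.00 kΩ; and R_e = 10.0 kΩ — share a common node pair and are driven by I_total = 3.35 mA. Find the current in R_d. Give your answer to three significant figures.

I ≈ 1.04 mA

ΣG = 1/42.1 + 1/4.46 + 1/4.84 + 1/4.00 + 1/10.0 = 0.8046.
Current divider: I(R_d) = I_total · G_k/ΣG = 3.35 × (0.2500/0.8046) = 3.35 × 0.3107 = 1.041 mA.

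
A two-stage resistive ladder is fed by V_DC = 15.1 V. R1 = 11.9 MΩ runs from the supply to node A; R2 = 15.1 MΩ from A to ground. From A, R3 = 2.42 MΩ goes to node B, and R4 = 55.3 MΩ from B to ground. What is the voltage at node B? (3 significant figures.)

The second stage (R3 + R4 = 57.72 MΩ) loads node A in parallel with R2.
R2 ‖ (R3+R4) = 11.97 MΩ.
First divider: V_A = V_DC · 11.97/(11.9 + 11.97) = 7.572 V.
Stage 2 is unloaded, so V_B = V_A · R4/(R3+R4) = 7.572 × 55.3/57.72 = 7.254 V.

V_B ≈ 7.25 V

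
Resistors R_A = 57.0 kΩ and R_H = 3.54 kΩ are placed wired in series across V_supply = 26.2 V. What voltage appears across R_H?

V ≈ 1.53 V

ΣR = 57.0 + 3.54 = 60.54 kΩ.
V = V_supply · R/ΣR = 26.2 × 0.05847 = 1.532 V.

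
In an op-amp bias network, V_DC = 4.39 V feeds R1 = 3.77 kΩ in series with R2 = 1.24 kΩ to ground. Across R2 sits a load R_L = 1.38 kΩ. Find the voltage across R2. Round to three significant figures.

V_out ≈ 0.648 V

R2 ‖ R_L = (1.24 × 1.38)/(1.24 + 1.38) = 0.6531 kΩ.
Then V_out = V_DC · R2'/(R1 + R2') = 4.39 × 0.6531/4.423 = 0.6482 V.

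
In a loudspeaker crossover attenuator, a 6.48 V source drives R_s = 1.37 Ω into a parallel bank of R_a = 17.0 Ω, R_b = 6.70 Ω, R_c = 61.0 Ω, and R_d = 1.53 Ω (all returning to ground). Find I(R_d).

Parallel bank: R_p = 1/(1/17.0 + 1/6.70 + 1/61.0 + 1/1.53) = 1.139 Ω.
V_A = 6.48 × 1.139/2.509 = 2.942 V.
Branch current I = V_A/R_d = 2.942/1.53 = 1.923 A.

I ≈ 1.92 A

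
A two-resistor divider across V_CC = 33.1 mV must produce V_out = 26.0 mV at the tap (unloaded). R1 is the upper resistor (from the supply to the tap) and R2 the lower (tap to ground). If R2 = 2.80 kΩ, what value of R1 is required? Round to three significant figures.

R1 ≈ 0.765 kΩ

Required fraction k = V_out/V_CC = 0.7855.
R1 = R2·(1/k − 1) = 2.80 × 0.2731 = 0.7646 kΩ.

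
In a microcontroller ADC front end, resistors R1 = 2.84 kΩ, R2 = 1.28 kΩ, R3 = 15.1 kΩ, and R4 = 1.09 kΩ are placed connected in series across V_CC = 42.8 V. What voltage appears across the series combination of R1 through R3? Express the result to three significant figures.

Total series resistance ΣR = 2.84 + 1.28 + 15.1 + 1.09 = 20.31 kΩ.
R_{R1..R3} = 2.84 + 1.28 + 15.1 = 19.22 kΩ.
Voltage divider: V = V_CC · (19.22 / 20.31) = 42.8 × 0.9463 = 40.50 V.

V ≈ 40.5 V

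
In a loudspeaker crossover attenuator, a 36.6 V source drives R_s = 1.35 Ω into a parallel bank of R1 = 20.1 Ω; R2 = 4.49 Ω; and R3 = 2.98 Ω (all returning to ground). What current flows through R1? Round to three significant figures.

I ≈ 1.00 A

Parallel bank: R_p = 1/(1/20.1 + 1/4.49 + 1/2.98) = 1.645 Ω.
V_A = 36.6 × 1.645/2.995 = 20.10 V.
Branch current I = V_A/R1 = 20.10/20.1 = 1.000 A.
(Equivalently: I_total = 12.22 A, then current-divider fraction G_k/ΣG = 0.08182.)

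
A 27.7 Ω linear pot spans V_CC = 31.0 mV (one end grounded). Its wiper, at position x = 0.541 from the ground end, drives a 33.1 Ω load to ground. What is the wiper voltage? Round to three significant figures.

The pot divides into 12.71 Ω above the wiper and 14.99 Ω below.
R_L loads the lower segment: effective lower R = 10.32 Ω.
Then V_out = V_CC · 10.32/(12.71 + 10.32) = 13.89 mV.

V_out ≈ 13.9 mV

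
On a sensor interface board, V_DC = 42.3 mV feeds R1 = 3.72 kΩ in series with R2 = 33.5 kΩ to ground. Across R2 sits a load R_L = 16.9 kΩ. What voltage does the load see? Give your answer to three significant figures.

The load sits in parallel with R2, giving an effective lower resistance R2' = R2·R_L/(R2+R_L) = 11.23 kΩ.
Voltage divider with the loaded lower leg: V_out = 42.3 × 11.23/(3.72 + 11.23) = 42.3 × 0.7512 = 31.78 mV.
(Unloaded it would be 38.1 mV; the load pulls it down.)

V_out ≈ 31.8 mV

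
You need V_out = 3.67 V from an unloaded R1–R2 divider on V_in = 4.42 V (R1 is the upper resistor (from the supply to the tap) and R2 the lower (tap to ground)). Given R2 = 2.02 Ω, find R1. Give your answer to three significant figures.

Required fraction k = V_out/V_in = 0.8303.
So R1 = R2 · (V_in/V_out − 1) = 2.02 × (4.42/3.67 − 1) = 2.02 × 0.2044 = 0.4128 Ω.

R1 ≈ 0.413 Ω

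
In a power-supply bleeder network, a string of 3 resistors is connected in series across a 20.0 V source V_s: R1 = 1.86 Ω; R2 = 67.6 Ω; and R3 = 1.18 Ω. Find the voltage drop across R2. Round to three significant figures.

Series total: ΣR = 1.86 + 67.6 + 1.18 = 70.64 Ω.
V = V_s · R/ΣR = 20.0 × 0.9570 = 19.14 V.

V ≈ 19.1 V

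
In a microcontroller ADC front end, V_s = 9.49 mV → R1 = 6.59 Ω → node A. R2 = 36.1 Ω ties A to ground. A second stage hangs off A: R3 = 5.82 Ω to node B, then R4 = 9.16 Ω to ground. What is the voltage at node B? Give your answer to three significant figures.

Node A sees R2 in parallel with the series input of stage 2, R3 + R4 = 14.98 Ω.
R2 ‖ (R3+R4) = 10.59 Ω.
First divider: V_A = V_s · 10.59/(6.59 + 10.59) = 5.849 mV.
Then the unloaded second divider: V_B = V_A × R4/(R3+R4) = 5.849 × 0.6115 = 3.577 mV.

V_B ≈ 3.58 mV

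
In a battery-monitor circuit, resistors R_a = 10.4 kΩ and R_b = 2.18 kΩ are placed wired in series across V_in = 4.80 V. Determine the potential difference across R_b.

V ≈ 0.832 V

ΣR = 10.4 + 2.18 = 12.58 kΩ.
By the voltage-divider rule, V = 4.80 × 2.180/12.58 = 0.8318 V.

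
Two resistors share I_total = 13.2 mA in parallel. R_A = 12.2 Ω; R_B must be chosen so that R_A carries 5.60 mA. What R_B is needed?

In a two-way split, I_A/I_total = R_B/(R_A + R_B).
With f = 0.4242, R_B = R_A · f/(1−f) = 12.2 × 0.7368 = 8.989 Ω.

R_B ≈ 8.99 Ω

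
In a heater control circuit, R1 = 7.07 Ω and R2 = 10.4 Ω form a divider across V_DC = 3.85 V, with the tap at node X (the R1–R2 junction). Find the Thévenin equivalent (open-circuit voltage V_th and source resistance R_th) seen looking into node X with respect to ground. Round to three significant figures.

With X open, the divider is unloaded: V_th = 3.85 × 10.4/17.47 = 2.292 V.
With V_DC suppressed (replaced by a short), R_th = R1 ‖ R2 = (7.070 × 10.4)/(7.070 + 10.4) = 4.209 Ω.

V_th ≈ 2.29 V, R_th ≈ 4.21 Ω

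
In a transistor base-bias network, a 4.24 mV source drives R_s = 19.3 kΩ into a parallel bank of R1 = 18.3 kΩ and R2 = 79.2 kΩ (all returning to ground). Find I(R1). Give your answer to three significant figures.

I ≈ 0.101 µA

Parallel bank: R_p = 1/(1/18.3 + 1/79.2) = 14.87 kΩ.
Node voltage V_A = V_DC · R_p/(R_s + R_p) = 4.24 × 0.4351 = 1.845 mV.
I(R1) = V_A / R1 = 1.845/18.3 = 0.1008 µA.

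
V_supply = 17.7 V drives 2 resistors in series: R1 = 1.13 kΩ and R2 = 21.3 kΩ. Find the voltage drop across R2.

V ≈ 16.8 V

ΣR = 1.13 + 21.3 = 22.43 kΩ.
Voltage divider: V = V_supply · (21.30 / 22.43) = 17.7 × 0.9496 = 16.81 V.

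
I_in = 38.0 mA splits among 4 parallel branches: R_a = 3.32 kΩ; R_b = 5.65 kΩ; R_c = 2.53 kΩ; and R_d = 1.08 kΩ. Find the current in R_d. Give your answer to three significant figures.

ΣG = 1/3.32 + 1/5.65 + 1/2.53 + 1/1.08 = 1.799.
Current divider: I(R_d) = I_in · G_k/ΣG = 38.0 × (0.9259/1.799) = 38.0 × 0.5146 = 19.55 mA.

I ≈ 19.6 mA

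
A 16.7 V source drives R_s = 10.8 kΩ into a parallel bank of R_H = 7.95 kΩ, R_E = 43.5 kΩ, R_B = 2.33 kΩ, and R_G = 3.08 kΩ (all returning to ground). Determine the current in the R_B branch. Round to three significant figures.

Parallel bank: R_p = 1/(1/7.95 + 1/43.5 + 1/2.33 + 1/3.08) = 1.108 kΩ.
V_A = 16.7 × 1.108/11.91 = 1.554 V.
I(R_B) = V_A / R_B = 1.554/2.33 = 0.6668 mA.

I ≈ 0.667 mA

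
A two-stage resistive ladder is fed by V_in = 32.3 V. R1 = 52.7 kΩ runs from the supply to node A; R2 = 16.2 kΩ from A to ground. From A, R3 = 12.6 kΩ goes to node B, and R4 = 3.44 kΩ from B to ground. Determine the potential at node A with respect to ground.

Node A sees R2 in parallel with the series input of stage 2, R3 + R4 = 16.04 kΩ.
R2 ‖ (R3+R4) = 8.060 kΩ.
V_A = 32.3 × 8.060/(52.7 + 8.060) = 4.285 V.

V_A ≈ 4.28 V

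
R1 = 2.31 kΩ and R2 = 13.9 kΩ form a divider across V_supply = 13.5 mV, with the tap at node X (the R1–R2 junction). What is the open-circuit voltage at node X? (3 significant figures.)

Open-circuit (no load on X): V_th = V_supply · R2/(R1 + R2) = 13.5 × 13.9/(2.310 + 13.9) = 11.58 mV.

V_th ≈ 11.6 mV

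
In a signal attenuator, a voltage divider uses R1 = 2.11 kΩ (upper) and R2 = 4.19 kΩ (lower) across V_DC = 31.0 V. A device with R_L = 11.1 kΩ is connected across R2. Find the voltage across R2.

R2 ‖ R_L = (4.19 × 11.1)/(4.19 + 11.1) = 3.042 kΩ.
Now apply the divider: V_out = 31.0 × 0.5904 = 18.30 V.
(Unloaded it would be 20.6 V; the load pulls it down.)

V_out ≈ 18.3 V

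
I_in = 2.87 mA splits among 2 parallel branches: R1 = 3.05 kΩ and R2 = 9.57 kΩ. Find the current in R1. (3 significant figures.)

Two-branch current divider: I_k = I_in · R_other/(R_1 + R_2).
So I = 2.87 × 9.57/12.62 = 2.176 mA.

I ≈ 2.18 mA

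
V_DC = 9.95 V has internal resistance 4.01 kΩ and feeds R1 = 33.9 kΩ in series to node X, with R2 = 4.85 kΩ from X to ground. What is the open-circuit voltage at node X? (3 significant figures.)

R1' = 4.01 + 33.9 = 37.91 kΩ (source resistance + R1).
Open-circuit (no load on X): V_th = V_DC · R2/(R1' + R2) = 9.95 × 4.85/(37.91 + 4.85) = 1.129 V.

V_th ≈ 1.13 V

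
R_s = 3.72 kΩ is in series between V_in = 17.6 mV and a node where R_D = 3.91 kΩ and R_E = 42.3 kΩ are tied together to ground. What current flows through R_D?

I ≈ 2.21 µA

Combine the parallel branches: R_p = (1/3.91 + 1/42.3)⁻¹ = 3.579 kΩ.
V_A by voltage divider: V_A = 17.6 × 3.579/(3.72 + 3.579) = 8.630 mV.
Branch current I = V_A/R_D = 8.630/3.91 = 2.207 µA.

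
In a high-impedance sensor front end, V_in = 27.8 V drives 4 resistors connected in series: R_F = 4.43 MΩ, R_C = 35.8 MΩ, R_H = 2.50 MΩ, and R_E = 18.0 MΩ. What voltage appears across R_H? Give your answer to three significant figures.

V ≈ 1.14 V

Series total: ΣR = 4.43 + 35.8 + 2.50 + 18.0 = 60.73 MΩ.
Voltage divider: V = V_in · (2.500 / 60.73) = 27.8 × 0.04117 = 1.144 V.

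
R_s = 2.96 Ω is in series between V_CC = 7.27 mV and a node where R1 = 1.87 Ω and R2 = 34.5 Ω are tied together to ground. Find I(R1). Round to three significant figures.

I ≈ 1.46 mA

Combine the parallel branches: R_p = (1/1.87 + 1/34.5)⁻¹ = 1.774 Ω.
Node voltage V_A = V_CC · R_p/(R_s + R_p) = 7.27 × 0.3747 = 2.724 mV.
Branch current I = V_A/R1 = 2.724/1.87 = 1.457 mA.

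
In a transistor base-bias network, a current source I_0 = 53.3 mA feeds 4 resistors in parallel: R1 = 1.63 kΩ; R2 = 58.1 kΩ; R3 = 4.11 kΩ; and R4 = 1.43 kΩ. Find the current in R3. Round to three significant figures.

I ≈ 8.24 mA

Conductances: ΣG = 1/1.63 + 1/58.1 + 1/4.11 + 1/1.43 = 1.573 (1/kΩ).
By the current-divider rule, I = I_0 · G_k/ΣG = 53.3 × 0.1546 = 8.243 mA.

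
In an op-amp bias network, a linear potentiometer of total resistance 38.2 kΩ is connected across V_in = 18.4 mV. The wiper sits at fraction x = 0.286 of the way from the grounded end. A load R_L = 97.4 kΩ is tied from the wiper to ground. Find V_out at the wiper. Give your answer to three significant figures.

The pot divides into 27.27 kΩ above the wiper and 10.93 kΩ below.
R_L loads the lower segment: effective lower R = 9.823 kΩ.
V_out = 18.4 × 9.823/(27.27 + 9.823) = 4.872 mV.

V_out ≈ 4.87 mV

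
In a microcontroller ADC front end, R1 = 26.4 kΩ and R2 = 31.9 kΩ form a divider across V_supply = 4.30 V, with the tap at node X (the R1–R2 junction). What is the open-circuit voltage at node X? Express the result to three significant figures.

V_th is the unloaded tap voltage: V_supply · R2/(R1+R2) = 4.30 × 0.5472 = 2.353 V.

V_th ≈ 2.35 V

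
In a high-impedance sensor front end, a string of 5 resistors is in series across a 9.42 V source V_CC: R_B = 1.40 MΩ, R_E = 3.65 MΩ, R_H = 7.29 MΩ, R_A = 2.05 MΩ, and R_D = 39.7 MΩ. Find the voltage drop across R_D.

ΣR = 1.40 + 3.65 + 7.29 + 2.05 + 39.7 = 54.09 MΩ.
Voltage divider: V = V_CC · (39.70 / 54.09) = 9.42 × 0.7340 = 6.914 V.

V ≈ 6.91 V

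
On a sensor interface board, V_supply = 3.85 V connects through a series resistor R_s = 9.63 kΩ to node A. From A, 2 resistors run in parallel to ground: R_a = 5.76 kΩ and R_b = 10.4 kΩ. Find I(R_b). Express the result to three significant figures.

I ≈ 0.103 mA

Equivalent of the parallel group: R_p = 3.707 kΩ.
V_A by voltage divider: V_A = 3.85 × 3.707/(9.63 + 3.707) = 1.070 V.
I(R_b) = V_A / R_b = 1.070/10.4 = 0.1029 mA.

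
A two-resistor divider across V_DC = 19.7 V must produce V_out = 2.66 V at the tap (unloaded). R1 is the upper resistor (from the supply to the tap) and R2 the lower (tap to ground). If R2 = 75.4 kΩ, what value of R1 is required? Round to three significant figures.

Required fraction k = V_out/V_DC = 0.1350.
So R1 = R2 · (V_DC/V_out − 1) = 75.4 × (19.7/2.66 − 1) = 75.4 × 6.406 = 483.0 kΩ.

R1 ≈ 483 kΩ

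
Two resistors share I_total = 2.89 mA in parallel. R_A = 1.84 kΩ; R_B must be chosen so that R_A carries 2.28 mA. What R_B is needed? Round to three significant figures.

The fraction through R_A equals R_B/(R_A+R_B).
2.28/2.89 = R_B/(R_A + R_B) → R_B = R_A · (0.7889)/(1 − 0.7889) = 1.84 × 3.738 = 6.877 kΩ.

R_B ≈ 6.88 kΩ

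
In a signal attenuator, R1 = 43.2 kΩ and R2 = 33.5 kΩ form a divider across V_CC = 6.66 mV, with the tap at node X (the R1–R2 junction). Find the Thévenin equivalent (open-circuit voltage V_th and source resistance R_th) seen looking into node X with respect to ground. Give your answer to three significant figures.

V_th is the unloaded tap voltage: V_CC · R2/(R1+R2) = 6.66 × 0.4368 = 2.909 mV.
Looking into X with the source shorted: R_th = R1·R2/(R1+R2) = 43.20 × 33.5/76.70 = 18.87 kΩ.

V_th ≈ 2.91 mV, R_th ≈ 18.9 kΩ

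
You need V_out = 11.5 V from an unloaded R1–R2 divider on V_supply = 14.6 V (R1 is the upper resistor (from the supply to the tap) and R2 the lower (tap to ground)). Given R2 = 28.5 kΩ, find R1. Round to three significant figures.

R1 ≈ 7.68 kΩ

The divider ratio is R2/(R1+R2) = 11.5/14.6 = 0.7877.
So R1 = R2 · (V_supply/V_out − 1) = 28.5 × (14.6/11.5 − 1) = 28.5 × 0.2696 = 7.683 kΩ.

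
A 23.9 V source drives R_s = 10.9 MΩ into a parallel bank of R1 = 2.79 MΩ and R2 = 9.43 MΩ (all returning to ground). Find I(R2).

I ≈ 0.418 µA

Combine the parallel branches: R_p = (1/2.79 + 1/9.43)⁻¹ = 2.153 MΩ.
V_A = 23.9 × 2.153/13.05 = 3.942 V.
I(R2) = V_A / R2 = 3.942/9.43 = 0.4180 µA.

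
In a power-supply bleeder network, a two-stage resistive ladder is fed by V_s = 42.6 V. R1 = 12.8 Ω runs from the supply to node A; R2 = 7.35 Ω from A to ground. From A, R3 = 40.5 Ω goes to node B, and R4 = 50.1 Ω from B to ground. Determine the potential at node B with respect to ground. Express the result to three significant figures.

V_B ≈ 8.17 V

Node A sees R2 in parallel with the series input of stage 2, R3 + R4 = 90.60 Ω.
R2 ‖ (R3+R4) = 6.798 Ω.
So V_A = 42.6 × 0.3469 = 14.78 V.
Stage 2 is unloaded, so V_B = V_A · R4/(R3+R4) = 14.78 × 50.1/90.60 = 8.172 V.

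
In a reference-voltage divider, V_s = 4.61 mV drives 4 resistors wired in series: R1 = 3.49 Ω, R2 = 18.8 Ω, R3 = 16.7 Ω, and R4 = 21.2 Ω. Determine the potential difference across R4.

ΣR = 3.49 + 18.8 + 16.7 + 21.2 = 60.19 Ω.
V = V_s · R/ΣR = 4.61 × 0.3522 = 1.624 mV.

V ≈ 1.62 mV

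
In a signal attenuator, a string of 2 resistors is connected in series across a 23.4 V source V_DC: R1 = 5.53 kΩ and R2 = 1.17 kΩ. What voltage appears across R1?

Total series resistance ΣR = 5.53 + 1.17 = 6.700 kΩ.
V = V_DC · R/ΣR = 23.4 × 0.8254 = 19.31 V.

V ≈ 19.3 V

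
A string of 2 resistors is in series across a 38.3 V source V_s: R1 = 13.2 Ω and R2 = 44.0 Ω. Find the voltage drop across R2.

Total series resistance ΣR = 13.2 + 44.0 = 57.20 Ω.
By the voltage-divider rule, V = 38.3 × 44.00/57.20 = 29.46 V.

V ≈ 29.5 V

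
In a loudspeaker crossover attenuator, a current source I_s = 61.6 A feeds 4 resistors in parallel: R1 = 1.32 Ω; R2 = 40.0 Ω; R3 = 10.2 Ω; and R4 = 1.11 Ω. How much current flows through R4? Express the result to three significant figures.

I ≈ 31.2 A

ΣG = 1/1.32 + 1/40.0 + 1/10.2 + 1/1.11 = 1.782.
Current divider: I(R4) = I_s · G_k/ΣG = 61.6 × (0.9009/1.782) = 61.6 × 0.5057 = 31.15 A.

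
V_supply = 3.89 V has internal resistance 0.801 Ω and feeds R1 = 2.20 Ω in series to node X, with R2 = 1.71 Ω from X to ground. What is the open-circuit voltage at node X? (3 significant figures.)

V_th ≈ 1.41 V

R1' = 0.801 + 2.20 = 3.001 Ω (source resistance + R1).
V_th is the unloaded tap voltage: V_supply · R2/(R1'+R2) = 3.89 × 0.3630 = 1.412 V.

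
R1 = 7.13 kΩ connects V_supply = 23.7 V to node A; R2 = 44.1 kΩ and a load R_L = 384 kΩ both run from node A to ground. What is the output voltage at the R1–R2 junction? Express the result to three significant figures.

V_out ≈ 20.1 V

R2 ‖ R_L = (44.1 × 384)/(44.1 + 384) = 39.56 kΩ.
Now apply the divider: V_out = 23.7 × 0.8473 = 20.08 V.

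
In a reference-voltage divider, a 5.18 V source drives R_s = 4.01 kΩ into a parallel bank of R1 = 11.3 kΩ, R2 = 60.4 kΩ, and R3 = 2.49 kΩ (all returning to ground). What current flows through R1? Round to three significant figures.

I ≈ 0.151 mA

Combine the parallel branches: R_p = (1/11.3 + 1/60.4 + 1/2.49)⁻¹ = 1.974 kΩ.
Node voltage V_A = V_s · R_p/(R_s + R_p) = 5.18 × 0.3298 = 1.709 V.
I(R1) = V_A / R1 = 1.709/11.3 = 0.1512 mA.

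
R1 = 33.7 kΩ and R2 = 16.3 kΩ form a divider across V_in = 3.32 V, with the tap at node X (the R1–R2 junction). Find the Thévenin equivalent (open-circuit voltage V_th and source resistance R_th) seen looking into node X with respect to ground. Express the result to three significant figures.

V_th ≈ 1.08 V, R_th ≈ 11.0 kΩ

Open-circuit (no load on X): V_th = V_in · R2/(R1 + R2) = 3.32 × 16.3/(33.70 + 16.3) = 1.082 V.
Zeroing V_in shorts the top of R1 to ground, so R_th = R1 ‖ R2 = 10.99 kΩ.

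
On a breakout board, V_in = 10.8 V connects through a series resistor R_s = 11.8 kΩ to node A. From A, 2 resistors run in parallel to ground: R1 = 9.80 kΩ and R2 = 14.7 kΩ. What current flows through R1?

Parallel bank: R_p = 1/(1/9.80 + 1/14.7) = 5.880 kΩ.
V_A = 10.8 × 5.880/17.68 = 3.592 V.
Branch current I = V_A/R1 = 3.592/9.80 = 0.3665 mA.

I ≈ 0.367 mA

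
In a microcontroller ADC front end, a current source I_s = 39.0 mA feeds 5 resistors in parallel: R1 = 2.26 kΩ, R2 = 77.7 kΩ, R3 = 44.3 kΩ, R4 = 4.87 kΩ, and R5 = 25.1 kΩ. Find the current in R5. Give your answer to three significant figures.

I ≈ 2.15 mA

Conductances: ΣG = 1/2.26 + 1/77.7 + 1/44.3 + 1/4.87 + 1/25.1 = 0.7231 (1/kΩ).
Current divider: I(R5) = I_s · G_k/ΣG = 39.0 × (0.03984/0.7231) = 39.0 × 0.05510 = 2.149 mA.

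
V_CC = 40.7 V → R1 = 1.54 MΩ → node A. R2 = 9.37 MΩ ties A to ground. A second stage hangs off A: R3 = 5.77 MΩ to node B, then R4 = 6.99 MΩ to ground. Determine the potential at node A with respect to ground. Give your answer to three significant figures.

Node A sees R2 in parallel with the series input of stage 2, R3 + R4 = 12.76 MΩ.
Effective lower resistance at A: R2 ‖ 12.76 = 5.403 MΩ.
First divider: V_A = V_CC · 5.403/(1.54 + 5.403) = 31.67 V.

V_A ≈ 31.7 V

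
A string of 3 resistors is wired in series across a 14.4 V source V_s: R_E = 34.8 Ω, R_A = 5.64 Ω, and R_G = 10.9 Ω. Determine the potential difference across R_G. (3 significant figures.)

V ≈ 3.06 V

ΣR = 34.8 + 5.64 + 10.9 = 51.34 Ω.
V = V_s · R/ΣR = 14.4 × 0.2123 = 3.057 V.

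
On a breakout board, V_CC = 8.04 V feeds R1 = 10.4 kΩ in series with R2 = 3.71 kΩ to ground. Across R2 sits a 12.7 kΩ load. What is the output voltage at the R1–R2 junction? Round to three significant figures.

The load sits in parallel with R2, giving an effective lower resistance R2' = R2·R_L/(R2+R_L) = 2.871 kΩ.
Then V_out = V_CC · R2'/(R1 + R2') = 8.04 × 2.871/13.27 = 1.739 V.
(Unloaded it would be 2.11 V; the load pulls it down.)

V_out ≈ 1.74 V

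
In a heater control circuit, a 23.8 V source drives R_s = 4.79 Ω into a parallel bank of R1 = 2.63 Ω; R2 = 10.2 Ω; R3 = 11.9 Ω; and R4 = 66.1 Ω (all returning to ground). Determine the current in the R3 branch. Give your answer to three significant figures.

I ≈ 0.531 A

Combine the parallel branches: R_p = (1/2.63 + 1/10.2 + 1/11.9 + 1/66.1)⁻¹ = 1.732 Ω.
Node voltage V_A = V_DC · R_p/(R_s + R_p) = 23.8 × 0.2655 = 6.320 V.
I(R3) = V_A / R3 = 6.320/11.9 = 0.5311 A.
(Equivalently: I_total = 3.649 A, then current-divider fraction G_k/ΣG = 0.1455.)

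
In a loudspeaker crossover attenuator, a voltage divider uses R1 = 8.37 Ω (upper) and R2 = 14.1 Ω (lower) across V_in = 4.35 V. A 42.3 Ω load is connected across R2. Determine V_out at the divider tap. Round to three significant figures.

V_out ≈ 2.43 V

The load sits in parallel with R2, giving an effective lower resistance R2' = R2·R_L/(R2+R_L) = 10.57 Ω.
Now apply the divider: V_out = 4.35 × 0.5582 = 2.428 V.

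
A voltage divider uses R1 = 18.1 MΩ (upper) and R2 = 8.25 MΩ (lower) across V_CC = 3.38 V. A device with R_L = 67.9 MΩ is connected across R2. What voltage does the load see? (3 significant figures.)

V_out ≈ 0.977 V

R2 ‖ R_L = (8.25 × 67.9)/(8.25 + 67.9) = 7.356 MΩ.
Voltage divider with the loaded lower leg: V_out = 3.38 × 7.356/(18.1 + 7.356) = 3.38 × 0.2890 = 0.9767 V.
(Unloaded it would be 1.06 V; the load pulls it down.)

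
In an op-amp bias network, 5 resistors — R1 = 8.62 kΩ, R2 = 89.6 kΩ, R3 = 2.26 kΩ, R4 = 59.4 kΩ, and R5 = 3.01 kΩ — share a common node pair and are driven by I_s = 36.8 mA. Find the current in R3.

I ≈ 17.7 mA

Conductances: ΣG = 1/8.62 + 1/89.6 + 1/2.26 + 1/59.4 + 1/3.01 = 0.9187 (1/kΩ).
R3 takes the fraction G_k/ΣG = 0.4425/0.9187 = 0.4816, so I = 36.8 × 0.4816 = 17.72 mA.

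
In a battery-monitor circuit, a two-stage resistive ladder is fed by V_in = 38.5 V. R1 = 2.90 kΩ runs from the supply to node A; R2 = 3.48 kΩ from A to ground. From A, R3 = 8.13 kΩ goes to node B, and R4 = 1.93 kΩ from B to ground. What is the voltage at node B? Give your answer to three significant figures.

The second stage (R3 + R4 = 10.06 kΩ) loads node A in parallel with R2.
Effective lower resistance at A: R2 ‖ 10.06 = 2.586 kΩ.
So V_A = 38.5 × 0.4713 = 18.15 V.
Then the unloaded second divider: V_B = V_A × R4/(R3+R4) = 18.15 × 0.1918 = 3.481 V.

V_B ≈ 3.48 V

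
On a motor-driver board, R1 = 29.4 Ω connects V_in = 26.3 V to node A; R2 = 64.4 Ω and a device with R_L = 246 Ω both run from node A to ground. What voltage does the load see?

V_out ≈ 16.7 V

First combine the lower leg with the load: R2 ‖ R_L = 51.04 Ω.
Now apply the divider: V_out = 26.3 × 0.6345 = 16.69 V.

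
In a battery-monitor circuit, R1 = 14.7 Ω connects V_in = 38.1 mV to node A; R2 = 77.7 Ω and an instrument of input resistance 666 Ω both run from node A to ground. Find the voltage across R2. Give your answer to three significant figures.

R2 ‖ R_L = (77.7 × 666)/(77.7 + 666) = 69.58 Ω.
Now apply the divider: V_out = 38.1 × 0.8256 = 31.45 mV.

V_out ≈ 31.5 mV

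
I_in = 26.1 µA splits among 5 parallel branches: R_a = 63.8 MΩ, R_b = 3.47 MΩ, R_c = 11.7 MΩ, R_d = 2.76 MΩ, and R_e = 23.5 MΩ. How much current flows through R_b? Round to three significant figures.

I ≈ 9.47 µA

ΣG = 1/63.8 + 1/3.47 + 1/11.7 + 1/2.76 + 1/23.5 = 0.7942.
Current divider: I(R_b) = I_in · G_k/ΣG = 26.1 × (0.2882/0.7942) = 26.1 × 0.3629 = 9.471 µA.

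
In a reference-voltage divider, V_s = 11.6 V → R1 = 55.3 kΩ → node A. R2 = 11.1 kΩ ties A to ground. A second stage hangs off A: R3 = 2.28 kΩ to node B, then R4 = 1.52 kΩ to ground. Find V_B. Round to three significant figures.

Looking into the second stage from A: R3 + R4 = 3.800 kΩ appears in parallel with R2.
Effective lower resistance at A: R2 ‖ 3.800 = 2.831 kΩ.
V_A = 11.6 × 2.831/(55.3 + 2.831) = 0.5649 V.
Stage 2 is unloaded, so V_B = V_A · R4/(R3+R4) = 0.5649 × 1.52/3.800 = 0.2260 V.

V_B ≈ 0.226 V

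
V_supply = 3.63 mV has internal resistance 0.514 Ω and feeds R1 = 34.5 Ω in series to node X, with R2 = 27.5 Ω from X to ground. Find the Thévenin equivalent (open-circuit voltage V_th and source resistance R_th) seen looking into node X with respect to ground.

R1' = 0.514 + 34.5 = 35.01 Ω (source resistance + R1).
Open-circuit (no load on X): V_th = V_supply · R2/(R1' + R2) = 3.63 × 27.5/(35.01 + 27.5) = 1.597 mV.
Looking into X with the source shorted: R_th = R1'·R2/(R1'+R2) = 35.01 × 27.5/62.51 = 15.40 Ω.

V_th ≈ 1.60 mV, R_th ≈ 15.4 Ω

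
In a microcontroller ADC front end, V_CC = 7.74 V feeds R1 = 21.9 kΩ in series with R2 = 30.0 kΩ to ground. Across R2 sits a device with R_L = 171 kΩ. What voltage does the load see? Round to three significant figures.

R2 ‖ R_L = (30.0 × 171)/(30.0 + 171) = 25.52 kΩ.
Then V_out = V_CC · R2'/(R1 + R2') = 7.74 × 25.52/47.42 = 4.166 V.

V_out ≈ 4.17 V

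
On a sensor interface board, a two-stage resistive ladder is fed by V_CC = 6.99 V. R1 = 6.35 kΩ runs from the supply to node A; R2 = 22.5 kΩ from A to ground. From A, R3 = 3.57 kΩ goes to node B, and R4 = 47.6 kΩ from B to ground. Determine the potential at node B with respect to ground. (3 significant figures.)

V_B ≈ 4.62 V

Looking into the second stage from A: R3 + R4 = 51.17 kΩ appears in parallel with R2.
R2 ‖ (R3+R4) = 15.63 kΩ.
First divider: V_A = V_CC · 15.63/(6.35 + 15.63) = 4.970 V.
V_B = V_A × 0.9302 = 4.624 V.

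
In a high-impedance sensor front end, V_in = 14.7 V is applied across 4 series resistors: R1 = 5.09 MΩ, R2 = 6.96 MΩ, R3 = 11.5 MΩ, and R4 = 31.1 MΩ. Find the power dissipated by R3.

ΣR = 54.65 MΩ → I = 14.7/54.65 = 0.2690 µA.
V(R3) = I·R = 3.093 V; P = V·I = 3.093 × 0.2690 = 0.8321 µW.

P ≈ 0.832 µW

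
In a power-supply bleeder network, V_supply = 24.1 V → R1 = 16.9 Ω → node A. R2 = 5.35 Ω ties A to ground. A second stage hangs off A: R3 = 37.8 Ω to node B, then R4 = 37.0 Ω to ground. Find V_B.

V_B ≈ 2.72 V

The second stage (R3 + R4 = 74.80 Ω) loads node A in parallel with R2.
R2 ‖ (R3+R4) = 4.993 Ω.
So V_A = 24.1 × 0.2281 = 5.496 V.
Then the unloaded second divider: V_B = V_A × R4/(R3+R4) = 5.496 × 0.4947 = 2.719 V.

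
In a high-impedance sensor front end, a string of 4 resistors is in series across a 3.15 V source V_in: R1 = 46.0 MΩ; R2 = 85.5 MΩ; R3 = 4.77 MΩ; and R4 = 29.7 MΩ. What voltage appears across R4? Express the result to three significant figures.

V ≈ 0.564 V

ΣR = 46.0 + 85.5 + 4.77 + 29.7 = 166.0 MΩ.
Voltage divider: V = V_in · (29.70 / 166.0) = 3.15 × 0.1789 = 0.5637 V.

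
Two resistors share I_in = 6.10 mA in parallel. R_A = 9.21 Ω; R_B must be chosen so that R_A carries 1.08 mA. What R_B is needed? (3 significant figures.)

R_B ≈ 1.98 Ω

In a two-way split, I_A/I_in = R_B/(R_A + R_B).
With f = 0.1770, R_B = R_A · f/(1−f) = 9.21 × 0.2151 = 1.981 Ω.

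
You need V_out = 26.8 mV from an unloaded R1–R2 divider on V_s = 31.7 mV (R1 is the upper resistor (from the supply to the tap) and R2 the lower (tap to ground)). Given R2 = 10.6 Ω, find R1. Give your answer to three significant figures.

Required fraction k = V_out/V_s = 0.8454.
Rearranging, R1 = R2·(1−k)/k = 10.6 × 0.1828 = 1.938 Ω.

R1 ≈ 1.94 Ω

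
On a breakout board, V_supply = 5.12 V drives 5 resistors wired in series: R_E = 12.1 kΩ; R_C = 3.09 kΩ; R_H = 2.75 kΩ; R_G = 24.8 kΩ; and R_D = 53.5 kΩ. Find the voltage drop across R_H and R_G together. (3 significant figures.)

Series total: ΣR = 12.1 + 3.09 + 2.75 + 24.8 + 53.5 = 96.24 kΩ.
R_{R_H..R_G} = 2.75 + 24.8 = 27.55 kΩ.
By the voltage-divider rule, V = 5.12 × 27.55/96.24 = 1.466 V.

V ≈ 1.47 V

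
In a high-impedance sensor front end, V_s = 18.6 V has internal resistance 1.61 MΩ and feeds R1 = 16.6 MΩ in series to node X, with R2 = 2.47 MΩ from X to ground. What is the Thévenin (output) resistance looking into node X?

R_th ≈ 2.17 MΩ

R1' = 1.61 + 16.6 = 18.21 MΩ (source resistance + R1).
With V_s suppressed (replaced by a short), R_th = R1' ‖ R2 = (18.21 × 2.47)/(18.21 + 2.47) = 2.175 MΩ.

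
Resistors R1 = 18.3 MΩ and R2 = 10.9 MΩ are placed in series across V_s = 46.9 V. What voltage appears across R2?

Total series resistance ΣR = 18.3 + 10.9 = 29.20 MΩ.
By the voltage-divider rule, V = 46.9 × 10.90/29.20 = 17.51 V.

V ≈ 17.5 V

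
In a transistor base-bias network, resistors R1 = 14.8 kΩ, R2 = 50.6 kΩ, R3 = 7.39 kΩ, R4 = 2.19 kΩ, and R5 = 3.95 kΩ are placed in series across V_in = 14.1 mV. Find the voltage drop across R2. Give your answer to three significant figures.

V ≈ 9.04 mV

Total series resistance ΣR = 14.8 + 50.6 + 7.39 + 2.19 + 3.95 = 78.93 kΩ.
Voltage divider: V = V_in · (50.60 / 78.93) = 14.1 × 0.6411 = 9.039 mV.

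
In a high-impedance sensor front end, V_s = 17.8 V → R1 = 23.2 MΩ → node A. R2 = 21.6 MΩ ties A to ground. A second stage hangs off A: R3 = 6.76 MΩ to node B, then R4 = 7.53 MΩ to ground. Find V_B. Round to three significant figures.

The second stage (R3 + R4 = 14.29 MΩ) loads node A in parallel with R2.
R2 ‖ (R3+R4) = 8.600 MΩ.
V_A = 17.8 × 8.600/(23.2 + 8.600) = 4.814 V.
V_B = V_A × 0.5269 = 2.537 V.

V_B ≈ 2.54 V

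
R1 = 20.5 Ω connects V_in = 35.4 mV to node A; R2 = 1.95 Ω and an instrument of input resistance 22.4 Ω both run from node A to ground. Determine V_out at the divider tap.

V_out ≈ 2.85 mV

First combine the lower leg with the load: R2 ‖ R_L = 1.794 Ω.
Now apply the divider: V_out = 35.4 × 0.08046 = 2.848 mV.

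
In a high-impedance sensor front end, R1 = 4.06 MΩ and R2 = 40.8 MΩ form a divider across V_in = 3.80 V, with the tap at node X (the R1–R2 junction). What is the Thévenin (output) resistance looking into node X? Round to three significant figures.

R_th ≈ 3.69 MΩ

With V_in suppressed (replaced by a short), R_th = R1 ‖ R2 = (4.060 × 40.8)/(4.060 + 40.8) = 3.693 MΩ.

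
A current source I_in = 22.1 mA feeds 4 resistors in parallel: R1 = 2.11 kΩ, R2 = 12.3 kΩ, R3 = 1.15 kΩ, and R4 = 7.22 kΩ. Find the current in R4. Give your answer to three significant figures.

Conductances: ΣG = 1/2.11 + 1/12.3 + 1/1.15 + 1/7.22 = 1.563 (1/kΩ).
By the current-divider rule, I = I_in · G_k/ΣG = 22.1 × 0.08860 = 1.958 mA.

I ≈ 1.96 mA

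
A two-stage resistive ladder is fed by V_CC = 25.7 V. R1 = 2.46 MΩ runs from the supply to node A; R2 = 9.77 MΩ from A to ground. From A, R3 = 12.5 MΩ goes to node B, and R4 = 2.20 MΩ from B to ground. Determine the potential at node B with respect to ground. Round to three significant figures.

V_B ≈ 2.71 V

Looking into the second stage from A: R3 + R4 = 14.70 MΩ appears in parallel with R2.
Effective lower resistance at A: R2 ‖ 14.70 = 5.869 MΩ.
First divider: V_A = V_CC · 5.869/(2.46 + 5.869) = 18.11 V.
Stage 2 is unloaded, so V_B = V_A · R4/(R3+R4) = 18.11 × 2.20/14.70 = 2.710 V.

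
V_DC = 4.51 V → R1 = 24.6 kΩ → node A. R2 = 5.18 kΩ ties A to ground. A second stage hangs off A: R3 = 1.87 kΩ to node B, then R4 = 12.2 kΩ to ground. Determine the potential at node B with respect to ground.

The second stage (R3 + R4 = 14.07 kΩ) loads node A in parallel with R2.
R2 ‖ (R3+R4) = 3.786 kΩ.
V_A = 4.51 × 3.786/(24.6 + 3.786) = 0.6015 V.
V_B = V_A × 0.8671 = 0.5216 V.

V_B ≈ 0.522 V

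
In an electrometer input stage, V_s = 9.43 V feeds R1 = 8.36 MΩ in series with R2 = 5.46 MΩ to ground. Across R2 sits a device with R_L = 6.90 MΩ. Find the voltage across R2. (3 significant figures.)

The load sits in parallel with R2, giving an effective lower resistance R2' = R2·R_L/(R2+R_L) = 3.048 MΩ.
Voltage divider with the loaded lower leg: V_out = 9.43 × 3.048/(8.36 + 3.048) = 9.43 × 0.2672 = 2.520 V.
(Unloaded it would be 3.73 V; the load pulls it down.)

V_out ≈ 2.52 V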